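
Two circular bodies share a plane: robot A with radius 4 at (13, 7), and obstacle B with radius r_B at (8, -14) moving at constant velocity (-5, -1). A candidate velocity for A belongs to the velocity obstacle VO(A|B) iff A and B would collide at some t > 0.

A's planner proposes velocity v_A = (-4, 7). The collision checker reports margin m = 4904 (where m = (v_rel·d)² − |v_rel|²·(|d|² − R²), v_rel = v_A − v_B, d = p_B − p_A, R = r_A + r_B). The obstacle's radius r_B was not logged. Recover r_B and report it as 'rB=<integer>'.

m = 4904
d = (-5, -21);  v_rel = (1, 8),  |v_rel|² = 65
v_rel×d = (1)·(-21) − (8)·(-5) = 19
since m = R²·65 − 19²:  R² = (361 + 4904) / 65 = 81
R = √81 = 9  ⇒  r_B = 9 − 4 = 5

rB=5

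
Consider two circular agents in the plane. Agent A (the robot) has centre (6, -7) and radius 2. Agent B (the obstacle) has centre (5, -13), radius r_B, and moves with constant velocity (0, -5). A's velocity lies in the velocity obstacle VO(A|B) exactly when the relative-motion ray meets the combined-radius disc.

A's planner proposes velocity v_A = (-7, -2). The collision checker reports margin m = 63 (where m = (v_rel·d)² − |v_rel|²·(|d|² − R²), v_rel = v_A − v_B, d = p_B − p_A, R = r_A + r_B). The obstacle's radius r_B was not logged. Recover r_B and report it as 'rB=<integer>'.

m = 63
d = (-1, -6);  v_rel = (-7, 3),  |v_rel|² = 58
v_rel×d = (-7)·(-6) − (3)·(-1) = 45
since m = R²·58 − 45²:  R² = (2025 + 63) / 58 = 36
R = √36 = 6  ⇒  r_B = 6 − 2 = 4

rB=4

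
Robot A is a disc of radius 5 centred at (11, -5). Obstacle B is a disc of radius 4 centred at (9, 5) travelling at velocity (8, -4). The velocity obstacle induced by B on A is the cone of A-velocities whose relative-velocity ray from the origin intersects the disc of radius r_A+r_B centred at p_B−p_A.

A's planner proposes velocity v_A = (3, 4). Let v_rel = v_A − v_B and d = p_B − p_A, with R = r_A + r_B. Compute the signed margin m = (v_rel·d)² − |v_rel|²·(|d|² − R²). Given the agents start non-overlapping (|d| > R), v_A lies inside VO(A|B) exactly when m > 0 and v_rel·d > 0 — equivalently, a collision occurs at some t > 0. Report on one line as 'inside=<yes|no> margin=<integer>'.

d = (-2, 10),  |d|² = 104;  R = 5+4 = 9,  c = 104−9² = 23
v_rel = (-5, 8),  |v_rel|² = 89;  v_rel·d = (-5)·(-2) + (8)·(10) = 90
89·t² − 180·t + 23 = 0  ⇒  m = 90² − 89·23 = 6053
m = 6053 > 0,  v_rel·d = 90 > 0  ⇒  inside

inside=yes margin=6053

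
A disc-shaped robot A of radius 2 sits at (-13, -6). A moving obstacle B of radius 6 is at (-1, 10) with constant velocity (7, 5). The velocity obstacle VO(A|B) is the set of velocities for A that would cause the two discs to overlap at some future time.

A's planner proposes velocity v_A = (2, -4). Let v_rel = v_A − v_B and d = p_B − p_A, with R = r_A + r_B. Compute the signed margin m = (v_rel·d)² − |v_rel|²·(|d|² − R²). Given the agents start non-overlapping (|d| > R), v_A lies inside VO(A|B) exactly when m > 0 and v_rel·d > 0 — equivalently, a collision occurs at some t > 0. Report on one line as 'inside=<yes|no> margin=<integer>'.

d = (12, 16),  |d|² = 400;  R = 2+6 = 8,  c = 400−8² = 336
v_rel = (-5, -9),  |v_rel|² = 106;  v_rel·d = (-5)·(12) + (-9)·(16) = -204
106·t² + 408·t + 336 = 0  ⇒  m = (-204)² − 106·336 = 6000
m = 6000 > 0,  v_rel·d = -204 < 0  ⇒  outside

inside=no margin=6000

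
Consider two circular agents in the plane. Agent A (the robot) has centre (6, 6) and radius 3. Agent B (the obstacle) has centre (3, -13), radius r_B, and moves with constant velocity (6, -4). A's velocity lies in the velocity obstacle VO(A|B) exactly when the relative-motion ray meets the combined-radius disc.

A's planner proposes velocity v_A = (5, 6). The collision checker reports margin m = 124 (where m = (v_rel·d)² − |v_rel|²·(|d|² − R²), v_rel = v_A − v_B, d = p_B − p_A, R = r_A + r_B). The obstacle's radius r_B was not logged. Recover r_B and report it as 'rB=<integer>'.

m = 124
d = (-3, -19);  v_rel = (-1, 10),  |v_rel|² = 101
v_rel×d = (-1)·(-19) − (10)·(-3) = 49
since m = R²·101 − 49²:  R² = (2401 + 124) / 101 = 25
R = √25 = 5  ⇒  r_B = 5 − 3 = 2

rB=2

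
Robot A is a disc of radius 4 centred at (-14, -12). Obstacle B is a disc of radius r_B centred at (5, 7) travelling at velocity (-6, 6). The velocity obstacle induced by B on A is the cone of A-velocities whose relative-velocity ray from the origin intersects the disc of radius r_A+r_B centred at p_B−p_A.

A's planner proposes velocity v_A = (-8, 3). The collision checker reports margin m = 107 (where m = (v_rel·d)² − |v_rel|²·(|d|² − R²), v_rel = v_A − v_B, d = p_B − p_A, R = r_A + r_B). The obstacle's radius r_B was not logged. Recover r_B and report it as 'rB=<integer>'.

m = 107
d = (19, 19);  v_rel = (-2, -3),  |v_rel|² = 13
v_rel×d = (-2)·(19) − (-3)·(19) = 19
since m = R²·13 − 19²:  R² = (361 + 107) / 13 = 36
R = √36 = 6  ⇒  r_B = 6 − 4 = 2

rB=2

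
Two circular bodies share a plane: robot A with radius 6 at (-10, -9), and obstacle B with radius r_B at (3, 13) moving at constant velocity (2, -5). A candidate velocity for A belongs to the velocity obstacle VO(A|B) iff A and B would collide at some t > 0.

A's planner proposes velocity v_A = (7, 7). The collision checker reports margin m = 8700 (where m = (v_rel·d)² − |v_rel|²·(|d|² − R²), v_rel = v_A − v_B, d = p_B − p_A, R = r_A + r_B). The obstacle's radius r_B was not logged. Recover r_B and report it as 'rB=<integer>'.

m = 8700
d = (13, 22);  v_rel = (5, 12),  |v_rel|² = 169
v_rel×d = (5)·(22) − (12)·(13) = -46
since m = R²·169 − (-46)²:  R² = (2116 + 8700) / 169 = 64
R = √64 = 8  ⇒  r_B = 8 − 6 = 2

rB=2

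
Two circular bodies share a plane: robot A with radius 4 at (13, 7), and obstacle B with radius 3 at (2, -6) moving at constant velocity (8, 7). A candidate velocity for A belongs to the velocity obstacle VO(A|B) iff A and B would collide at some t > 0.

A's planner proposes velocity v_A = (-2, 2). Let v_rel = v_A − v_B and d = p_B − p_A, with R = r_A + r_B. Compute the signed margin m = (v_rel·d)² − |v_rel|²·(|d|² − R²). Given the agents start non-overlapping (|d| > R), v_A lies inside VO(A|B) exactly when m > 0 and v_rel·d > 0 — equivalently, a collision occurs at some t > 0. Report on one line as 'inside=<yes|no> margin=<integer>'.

d = (-11, -13),  |d|² = 290;  R = 4+3 = 7,  c = 290−7² = 241
v_rel = (-10, -5),  |v_rel|² = 125;  v_rel·d = (-10)·(-11) + (-5)·(-13) = 175
125·t² − 350·t + 241 = 0  ⇒  m = 175² − 125·241 = 500
m = 500 > 0,  v_rel·d = 175 > 0  ⇒  inside

inside=yes margin=500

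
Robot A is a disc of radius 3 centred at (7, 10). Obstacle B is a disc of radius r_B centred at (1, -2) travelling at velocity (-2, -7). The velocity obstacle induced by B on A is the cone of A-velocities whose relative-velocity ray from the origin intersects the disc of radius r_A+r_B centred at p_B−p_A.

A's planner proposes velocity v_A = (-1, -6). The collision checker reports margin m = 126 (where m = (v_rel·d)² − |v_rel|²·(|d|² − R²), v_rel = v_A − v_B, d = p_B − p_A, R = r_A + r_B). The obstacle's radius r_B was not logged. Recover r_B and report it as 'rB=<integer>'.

m = 126
d = (-6, -12);  v_rel = (1, 1),  |v_rel|² = 2
v_rel×d = (1)·(-12) − (1)·(-6) = -6
since m = R²·2 − (-6)²:  R² = (36 + 126) / 2 = 81
R = √81 = 9  ⇒  r_B = 9 − 3 = 6

rB=6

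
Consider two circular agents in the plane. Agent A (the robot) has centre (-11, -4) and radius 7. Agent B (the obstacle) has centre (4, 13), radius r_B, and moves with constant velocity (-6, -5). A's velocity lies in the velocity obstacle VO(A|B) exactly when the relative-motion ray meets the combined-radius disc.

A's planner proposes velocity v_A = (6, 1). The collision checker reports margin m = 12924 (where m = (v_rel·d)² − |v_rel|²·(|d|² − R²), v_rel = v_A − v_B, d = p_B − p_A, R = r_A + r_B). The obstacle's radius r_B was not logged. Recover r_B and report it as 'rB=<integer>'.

m = 12924
d = (15, 17);  v_rel = (12, 6),  |v_rel|² = 180
v_rel×d = (12)·(17) − (6)·(15) = 114
since m = R²·180 − 114²:  R² = (12996 + 12924) / 180 = 144
R = √144 = 12  ⇒  r_B = 12 − 7 = 5

rB=5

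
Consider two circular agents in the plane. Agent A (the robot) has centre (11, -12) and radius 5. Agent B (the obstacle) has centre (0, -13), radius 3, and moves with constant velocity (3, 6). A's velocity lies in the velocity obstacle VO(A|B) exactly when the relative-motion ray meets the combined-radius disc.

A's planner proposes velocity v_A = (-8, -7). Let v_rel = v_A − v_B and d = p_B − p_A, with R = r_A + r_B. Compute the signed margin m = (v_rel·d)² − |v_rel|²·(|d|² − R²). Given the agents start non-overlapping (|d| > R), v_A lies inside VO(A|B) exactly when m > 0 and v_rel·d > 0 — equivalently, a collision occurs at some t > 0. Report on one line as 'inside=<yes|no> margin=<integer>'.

d = (-11, -1),  |d|² = 122;  R = 5+3 = 8,  c = 122−8² = 58
v_rel = (-11, -13),  |v_rel|² = 290;  v_rel·d = (-11)·(-11) + (-13)·(-1) = 134
290·t² − 268·t + 58 = 0  ⇒  m = 134² − 290·58 = 1136
m = 1136 > 0,  v_rel·d = 134 > 0  ⇒  inside

inside=yes margin=1136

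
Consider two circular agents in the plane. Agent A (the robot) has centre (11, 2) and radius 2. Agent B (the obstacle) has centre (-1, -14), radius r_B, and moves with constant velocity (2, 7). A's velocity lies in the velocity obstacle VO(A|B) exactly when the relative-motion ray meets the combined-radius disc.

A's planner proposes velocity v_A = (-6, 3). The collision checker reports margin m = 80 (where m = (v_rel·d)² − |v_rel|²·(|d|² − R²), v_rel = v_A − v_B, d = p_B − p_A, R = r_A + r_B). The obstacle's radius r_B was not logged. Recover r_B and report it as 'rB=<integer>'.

m = 80
d = (-12, -16);  v_rel = (-8, -4),  |v_rel|² = 80
v_rel×d = (-8)·(-16) − (-4)·(-12) = 80
since m = R²·80 − 80²:  R² = (6400 + 80) / 80 = 81
R = √81 = 9  ⇒  r_B = 9 − 2 = 7

rB=7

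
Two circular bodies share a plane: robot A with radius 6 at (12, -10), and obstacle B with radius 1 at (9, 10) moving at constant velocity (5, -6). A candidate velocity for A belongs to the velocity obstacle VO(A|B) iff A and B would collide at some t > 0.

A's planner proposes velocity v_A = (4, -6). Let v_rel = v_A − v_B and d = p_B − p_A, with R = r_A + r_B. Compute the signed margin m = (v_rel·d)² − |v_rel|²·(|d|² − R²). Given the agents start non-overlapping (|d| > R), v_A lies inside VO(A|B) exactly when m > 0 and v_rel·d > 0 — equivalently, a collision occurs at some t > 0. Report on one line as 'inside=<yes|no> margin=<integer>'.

d = (-3, 20),  |d|² = 409;  R = 6+1 = 7,  c = 409−7² = 360
v_rel = (-1, 0),  |v_rel|² = 1;  v_rel·d = (-1)·(-3) + (0)·(20) = 3
1·t² − 6·t + 360 = 0  ⇒  m = 3² − 1·360 = -351
m = -351 < 0,  v_rel·d = 3 > 0  ⇒  outside

inside=no margin=-351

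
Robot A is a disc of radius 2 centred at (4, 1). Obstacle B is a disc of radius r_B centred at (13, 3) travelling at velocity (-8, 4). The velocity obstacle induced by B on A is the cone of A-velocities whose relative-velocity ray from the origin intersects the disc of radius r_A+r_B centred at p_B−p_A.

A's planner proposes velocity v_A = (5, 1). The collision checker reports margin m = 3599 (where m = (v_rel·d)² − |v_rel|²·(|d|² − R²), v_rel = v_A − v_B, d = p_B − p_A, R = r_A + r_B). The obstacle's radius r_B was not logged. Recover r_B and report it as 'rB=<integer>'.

m = 3599
d = (9, 2);  v_rel = (13, -3),  |v_rel|² = 178
v_rel×d = (13)·(2) − (-3)·(9) = 53
since m = R²·178 − 53²:  R² = (2809 + 3599) / 178 = 36
R = √36 = 6  ⇒  r_B = 6 − 2 = 4

rB=4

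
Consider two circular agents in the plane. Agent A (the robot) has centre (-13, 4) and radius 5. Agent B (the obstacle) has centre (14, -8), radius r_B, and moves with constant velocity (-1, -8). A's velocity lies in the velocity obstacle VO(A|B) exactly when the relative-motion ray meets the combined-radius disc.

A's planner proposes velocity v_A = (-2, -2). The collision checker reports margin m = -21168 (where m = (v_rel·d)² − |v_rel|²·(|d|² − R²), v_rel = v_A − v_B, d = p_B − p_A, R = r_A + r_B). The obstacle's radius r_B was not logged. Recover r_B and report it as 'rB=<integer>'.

m = -21168
d = (27, -12);  v_rel = (-1, 6),  |v_rel|² = 37
v_rel×d = (-1)·(-12) − (6)·(27) = -150
since m = R²·37 − (-150)²:  R² = (22500 + -21168) / 37 = 36
R = √36 = 6  ⇒  r_B = 6 − 5 = 1

rB=1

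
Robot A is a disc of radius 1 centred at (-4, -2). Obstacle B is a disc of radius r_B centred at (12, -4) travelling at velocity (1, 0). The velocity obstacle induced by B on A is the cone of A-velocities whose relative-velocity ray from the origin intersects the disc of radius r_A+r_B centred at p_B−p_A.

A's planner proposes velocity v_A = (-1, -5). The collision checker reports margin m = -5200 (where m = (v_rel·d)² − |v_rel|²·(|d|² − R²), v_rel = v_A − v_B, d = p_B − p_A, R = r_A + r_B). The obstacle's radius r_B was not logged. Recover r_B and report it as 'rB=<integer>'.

m = -5200
d = (16, -2);  v_rel = (-2, -5),  |v_rel|² = 29
v_rel×d = (-2)·(-2) − (-5)·(16) = 84
since m = R²·29 − 84²:  R² = (7056 + -5200) / 29 = 64
R = √64 = 8  ⇒  r_B = 8 − 1 = 7

rB=7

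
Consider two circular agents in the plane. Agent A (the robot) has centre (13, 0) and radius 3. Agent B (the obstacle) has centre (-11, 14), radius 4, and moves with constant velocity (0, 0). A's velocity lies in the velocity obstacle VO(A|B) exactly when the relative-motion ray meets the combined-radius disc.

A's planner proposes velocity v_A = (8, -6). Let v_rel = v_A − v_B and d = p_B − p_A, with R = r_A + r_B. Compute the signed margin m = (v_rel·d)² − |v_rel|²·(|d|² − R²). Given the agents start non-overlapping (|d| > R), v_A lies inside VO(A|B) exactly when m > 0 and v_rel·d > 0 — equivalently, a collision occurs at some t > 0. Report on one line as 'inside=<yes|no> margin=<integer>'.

d = (-24, 14),  |d|² = 772;  R = 3+4 = 7,  c = 772−7² = 723
v_rel = (8, -6),  |v_rel|² = 100;  v_rel·d = (8)·(-24) + (-6)·(14) = -276
100·t² + 552·t + 723 = 0  ⇒  m = (-276)² − 100·723 = 3876
m = 3876 > 0,  v_rel·d = -276 < 0  ⇒  outside

inside=no margin=3876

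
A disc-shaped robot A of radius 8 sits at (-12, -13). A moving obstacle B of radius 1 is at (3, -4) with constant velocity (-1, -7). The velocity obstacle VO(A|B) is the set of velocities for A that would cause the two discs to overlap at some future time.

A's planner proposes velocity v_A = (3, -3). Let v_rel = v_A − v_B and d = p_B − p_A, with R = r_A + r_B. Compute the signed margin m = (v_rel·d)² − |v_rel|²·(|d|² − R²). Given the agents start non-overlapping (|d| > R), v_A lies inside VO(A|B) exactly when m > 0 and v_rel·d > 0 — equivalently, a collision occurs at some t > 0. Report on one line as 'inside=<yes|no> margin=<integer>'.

d = (15, 9),  |d|² = 306;  R = 8+1 = 9,  c = 306−9² = 225
v_rel = (4, 4),  |v_rel|² = 32;  v_rel·d = (4)·(15) + (4)·(9) = 96
32·t² − 192·t + 225 = 0  ⇒  m = 96² − 32·225 = 2016
m = 2016 > 0,  v_rel·d = 96 > 0  ⇒  inside

inside=yes margin=2016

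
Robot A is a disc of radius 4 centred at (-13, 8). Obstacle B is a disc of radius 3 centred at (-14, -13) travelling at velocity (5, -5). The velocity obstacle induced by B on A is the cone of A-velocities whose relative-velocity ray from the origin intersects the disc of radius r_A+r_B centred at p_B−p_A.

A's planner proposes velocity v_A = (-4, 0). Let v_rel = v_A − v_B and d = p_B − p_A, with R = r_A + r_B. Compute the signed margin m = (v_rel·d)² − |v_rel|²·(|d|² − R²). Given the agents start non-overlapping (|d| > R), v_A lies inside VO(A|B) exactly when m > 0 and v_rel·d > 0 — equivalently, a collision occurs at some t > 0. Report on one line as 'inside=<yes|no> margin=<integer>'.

d = (-1, -21),  |d|² = 442;  R = 4+3 = 7,  c = 442−7² = 393
v_rel = (-9, 5),  |v_rel|² = 106;  v_rel·d = (-9)·(-1) + (5)·(-21) = -96
106·t² + 192·t + 393 = 0  ⇒  m = (-96)² − 106·393 = -32442
m = -32442 < 0,  v_rel·d = -96 < 0  ⇒  outside

inside=no margin=-32442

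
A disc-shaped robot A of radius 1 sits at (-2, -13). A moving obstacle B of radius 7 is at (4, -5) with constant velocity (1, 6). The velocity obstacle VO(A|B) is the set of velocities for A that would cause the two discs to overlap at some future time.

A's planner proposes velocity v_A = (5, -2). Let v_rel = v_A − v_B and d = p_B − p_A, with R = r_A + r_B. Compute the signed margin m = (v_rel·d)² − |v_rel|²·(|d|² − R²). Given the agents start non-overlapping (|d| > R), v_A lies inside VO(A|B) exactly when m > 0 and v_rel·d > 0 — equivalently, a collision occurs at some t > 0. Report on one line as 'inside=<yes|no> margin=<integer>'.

d = (6, 8),  |d|² = 100;  R = 1+7 = 8,  c = 100−8² = 36
v_rel = (4, -8),  |v_rel|² = 80;  v_rel·d = (4)·(6) + (-8)·(8) = -40
80·t² + 80·t + 36 = 0  ⇒  m = (-40)² − 80·36 = -1280
m = -1280 < 0,  v_rel·d = -40 < 0  ⇒  outside

inside=no margin=-1280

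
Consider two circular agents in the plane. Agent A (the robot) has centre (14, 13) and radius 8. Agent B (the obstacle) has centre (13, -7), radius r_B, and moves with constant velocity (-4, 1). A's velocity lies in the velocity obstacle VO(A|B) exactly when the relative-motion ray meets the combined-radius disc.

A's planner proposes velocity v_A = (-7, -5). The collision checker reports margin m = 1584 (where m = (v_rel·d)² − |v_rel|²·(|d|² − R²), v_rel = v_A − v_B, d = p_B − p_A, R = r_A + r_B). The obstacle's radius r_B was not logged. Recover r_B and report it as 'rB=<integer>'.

m = 1584
d = (-1, -20);  v_rel = (-3, -6),  |v_rel|² = 45
v_rel×d = (-3)·(-20) − (-6)·(-1) = 54
since m = R²·45 − 54²:  R² = (2916 + 1584) / 45 = 100
R = √100 = 10  ⇒  r_B = 10 − 8 = 2

rB=2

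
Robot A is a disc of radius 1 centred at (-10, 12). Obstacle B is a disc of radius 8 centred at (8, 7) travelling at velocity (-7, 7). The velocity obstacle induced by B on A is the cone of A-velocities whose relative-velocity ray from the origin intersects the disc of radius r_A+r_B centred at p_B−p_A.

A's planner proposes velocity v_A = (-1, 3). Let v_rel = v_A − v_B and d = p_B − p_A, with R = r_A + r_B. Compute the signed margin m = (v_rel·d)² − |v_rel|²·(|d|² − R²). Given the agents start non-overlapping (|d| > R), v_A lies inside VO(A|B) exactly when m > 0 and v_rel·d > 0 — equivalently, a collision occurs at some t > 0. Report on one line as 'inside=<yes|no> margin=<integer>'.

d = (18, -5),  |d|² = 349;  R = 1+8 = 9,  c = 349−9² = 268
v_rel = (6, -4),  |v_rel|² = 52;  v_rel·d = (6)·(18) + (-4)·(-5) = 128
52·t² − 256·t + 268 = 0  ⇒  m = 128² − 52·268 = 2448
m = 2448 > 0,  v_rel·d = 128 > 0  ⇒  inside

inside=yes margin=2448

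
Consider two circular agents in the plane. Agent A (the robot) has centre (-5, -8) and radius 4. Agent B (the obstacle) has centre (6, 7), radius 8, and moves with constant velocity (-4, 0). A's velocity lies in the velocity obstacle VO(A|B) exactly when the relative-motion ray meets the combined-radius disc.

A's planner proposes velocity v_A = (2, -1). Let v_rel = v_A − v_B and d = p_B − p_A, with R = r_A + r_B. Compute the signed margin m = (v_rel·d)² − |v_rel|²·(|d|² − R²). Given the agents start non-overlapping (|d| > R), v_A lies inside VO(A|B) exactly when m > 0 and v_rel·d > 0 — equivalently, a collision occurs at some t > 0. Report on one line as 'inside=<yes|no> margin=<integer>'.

d = (11, 15),  |d|² = 346;  R = 4+8 = 12,  c = 346−12² = 202
v_rel = (6, -1),  |v_rel|² = 37;  v_rel·d = (6)·(11) + (-1)·(15) = 51
37·t² − 102·t + 202 = 0  ⇒  m = 51² − 37·202 = -4873
m = -4873 < 0,  v_rel·d = 51 > 0  ⇒  outside

inside=no margin=-4873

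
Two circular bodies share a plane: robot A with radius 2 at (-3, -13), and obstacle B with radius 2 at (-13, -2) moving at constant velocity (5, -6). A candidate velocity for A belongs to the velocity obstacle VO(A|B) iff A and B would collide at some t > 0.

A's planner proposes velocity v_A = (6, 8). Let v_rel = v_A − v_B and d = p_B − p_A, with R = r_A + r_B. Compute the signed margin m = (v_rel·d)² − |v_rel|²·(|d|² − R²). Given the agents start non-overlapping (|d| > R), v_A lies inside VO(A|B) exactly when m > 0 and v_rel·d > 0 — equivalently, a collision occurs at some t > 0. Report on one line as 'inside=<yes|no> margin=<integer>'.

d = (-10, 11),  |d|² = 221;  R = 2+2 = 4,  c = 221−4² = 205
v_rel = (1, 14),  |v_rel|² = 197;  v_rel·d = (1)·(-10) + (14)·(11) = 144
197·t² − 288·t + 205 = 0  ⇒  m = 144² − 197·205 = -19649
m = -19649 < 0,  v_rel·d = 144 > 0  ⇒  outside

inside=no margin=-19649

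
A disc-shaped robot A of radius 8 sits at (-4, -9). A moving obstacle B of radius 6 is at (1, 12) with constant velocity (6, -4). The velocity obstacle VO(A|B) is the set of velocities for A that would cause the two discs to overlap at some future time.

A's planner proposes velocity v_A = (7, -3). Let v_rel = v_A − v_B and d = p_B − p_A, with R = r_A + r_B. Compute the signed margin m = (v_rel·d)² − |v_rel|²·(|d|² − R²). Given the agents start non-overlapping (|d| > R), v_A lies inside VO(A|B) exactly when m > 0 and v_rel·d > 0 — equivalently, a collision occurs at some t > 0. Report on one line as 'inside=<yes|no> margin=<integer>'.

d = (5, 21),  |d|² = 466;  R = 8+6 = 14,  c = 466−14² = 270
v_rel = (1, 1),  |v_rel|² = 2;  v_rel·d = (1)·(5) + (1)·(21) = 26
2·t² − 52·t + 270 = 0  ⇒  m = 26² − 2·270 = 136
m = 136 > 0,  v_rel·d = 26 > 0  ⇒  inside

inside=yes margin=136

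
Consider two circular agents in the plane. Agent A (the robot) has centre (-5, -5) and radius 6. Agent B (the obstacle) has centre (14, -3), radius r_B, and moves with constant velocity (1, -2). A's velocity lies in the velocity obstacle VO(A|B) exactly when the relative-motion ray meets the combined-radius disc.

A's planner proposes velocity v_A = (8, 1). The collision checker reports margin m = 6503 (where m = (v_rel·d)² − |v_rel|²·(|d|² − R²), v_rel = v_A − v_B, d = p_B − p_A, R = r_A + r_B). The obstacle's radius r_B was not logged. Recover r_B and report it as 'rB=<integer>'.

m = 6503
d = (19, 2);  v_rel = (7, 3),  |v_rel|² = 58
v_rel×d = (7)·(2) − (3)·(19) = -43
since m = R²·58 − (-43)²:  R² = (1849 + 6503) / 58 = 144
R = √144 = 12  ⇒  r_B = 12 − 6 = 6

rB=6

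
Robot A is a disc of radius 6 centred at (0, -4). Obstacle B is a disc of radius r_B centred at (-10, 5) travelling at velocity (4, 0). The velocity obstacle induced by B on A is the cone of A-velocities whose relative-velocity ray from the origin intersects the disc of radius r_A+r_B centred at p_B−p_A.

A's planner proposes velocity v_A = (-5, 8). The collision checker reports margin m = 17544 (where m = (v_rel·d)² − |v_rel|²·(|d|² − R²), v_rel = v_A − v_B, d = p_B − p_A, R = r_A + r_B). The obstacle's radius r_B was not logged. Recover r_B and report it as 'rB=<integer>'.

m = 17544
d = (-10, 9);  v_rel = (-9, 8),  |v_rel|² = 145
v_rel×d = (-9)·(9) − (8)·(-10) = -1
since m = R²·145 − (-1)²:  R² = (1 + 17544) / 145 = 121
R = √121 = 11  ⇒  r_B = 11 − 6 = 5

rB=5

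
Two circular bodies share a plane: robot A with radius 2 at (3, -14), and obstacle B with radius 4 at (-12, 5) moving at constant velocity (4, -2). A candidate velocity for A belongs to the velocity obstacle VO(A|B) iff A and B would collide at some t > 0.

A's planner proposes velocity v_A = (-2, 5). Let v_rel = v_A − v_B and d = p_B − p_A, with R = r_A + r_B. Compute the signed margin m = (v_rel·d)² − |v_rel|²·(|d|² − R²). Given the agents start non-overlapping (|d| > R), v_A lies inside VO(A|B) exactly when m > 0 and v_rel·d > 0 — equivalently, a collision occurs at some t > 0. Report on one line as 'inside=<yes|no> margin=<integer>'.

d = (-15, 19),  |d|² = 586;  R = 2+4 = 6,  c = 586−6² = 550
v_rel = (-6, 7),  |v_rel|² = 85;  v_rel·d = (-6)·(-15) + (7)·(19) = 223
85·t² − 446·t + 550 = 0  ⇒  m = 223² − 85·550 = 2979
m = 2979 > 0,  v_rel·d = 223 > 0  ⇒  inside

inside=yes margin=2979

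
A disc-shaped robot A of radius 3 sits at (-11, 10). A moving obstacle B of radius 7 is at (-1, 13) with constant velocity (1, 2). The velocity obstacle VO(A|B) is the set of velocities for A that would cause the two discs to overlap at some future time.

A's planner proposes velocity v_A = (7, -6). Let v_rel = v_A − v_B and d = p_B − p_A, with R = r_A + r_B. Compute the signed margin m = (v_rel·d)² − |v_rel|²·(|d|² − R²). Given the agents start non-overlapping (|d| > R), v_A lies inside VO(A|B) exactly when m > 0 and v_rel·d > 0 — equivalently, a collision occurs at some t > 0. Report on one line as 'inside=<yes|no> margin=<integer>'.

d = (10, 3),  |d|² = 109;  R = 3+7 = 10,  c = 109−10² = 9
v_rel = (6, -8),  |v_rel|² = 100;  v_rel·d = (6)·(10) + (-8)·(3) = 36
100·t² − 72·t + 9 = 0  ⇒  m = 36² − 100·9 = 396
m = 396 > 0,  v_rel·d = 36 > 0  ⇒  inside

inside=yes margin=396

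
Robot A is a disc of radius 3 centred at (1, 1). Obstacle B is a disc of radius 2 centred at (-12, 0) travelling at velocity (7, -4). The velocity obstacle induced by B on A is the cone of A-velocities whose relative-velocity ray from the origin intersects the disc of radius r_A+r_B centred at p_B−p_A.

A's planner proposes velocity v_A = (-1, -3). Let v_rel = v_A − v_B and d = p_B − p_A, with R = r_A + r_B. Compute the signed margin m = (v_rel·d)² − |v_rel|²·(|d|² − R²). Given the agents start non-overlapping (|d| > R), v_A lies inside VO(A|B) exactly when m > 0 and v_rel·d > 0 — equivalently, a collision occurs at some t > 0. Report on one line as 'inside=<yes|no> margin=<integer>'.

d = (-13, -1),  |d|² = 170;  R = 3+2 = 5,  c = 170−5² = 145
v_rel = (-8, 1),  |v_rel|² = 65;  v_rel·d = (-8)·(-13) + (1)·(-1) = 103
65·t² − 206·t + 145 = 0  ⇒  m = 103² − 65·145 = 1184
m = 1184 > 0,  v_rel·d = 103 > 0  ⇒  inside

inside=yes margin=1184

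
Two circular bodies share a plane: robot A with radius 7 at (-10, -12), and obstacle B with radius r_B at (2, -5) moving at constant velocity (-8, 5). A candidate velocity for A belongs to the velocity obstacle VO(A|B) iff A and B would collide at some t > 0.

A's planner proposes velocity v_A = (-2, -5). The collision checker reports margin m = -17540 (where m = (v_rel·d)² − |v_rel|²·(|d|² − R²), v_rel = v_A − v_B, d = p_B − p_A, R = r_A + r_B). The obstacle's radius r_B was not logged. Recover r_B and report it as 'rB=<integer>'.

m = -17540
d = (12, 7);  v_rel = (6, -10),  |v_rel|² = 136
v_rel×d = (6)·(7) − (-10)·(12) = 162
since m = R²·136 − 162²:  R² = (26244 + -17540) / 136 = 64
R = √64 = 8  ⇒  r_B = 8 − 7 = 1

rB=1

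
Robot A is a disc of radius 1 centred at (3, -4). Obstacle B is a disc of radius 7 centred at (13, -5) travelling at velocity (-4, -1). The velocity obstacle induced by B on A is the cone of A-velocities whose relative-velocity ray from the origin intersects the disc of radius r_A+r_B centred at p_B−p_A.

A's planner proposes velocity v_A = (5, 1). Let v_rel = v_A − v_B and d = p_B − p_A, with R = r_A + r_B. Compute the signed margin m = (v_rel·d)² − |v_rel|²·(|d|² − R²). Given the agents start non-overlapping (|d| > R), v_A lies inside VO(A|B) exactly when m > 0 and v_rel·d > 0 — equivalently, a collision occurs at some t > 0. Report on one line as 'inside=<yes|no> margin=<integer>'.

d = (10, -1),  |d|² = 101;  R = 1+7 = 8,  c = 101−8² = 37
v_rel = (9, 2),  |v_rel|² = 85;  v_rel·d = (9)·(10) + (2)·(-1) = 88
85·t² − 176·t + 37 = 0  ⇒  m = 88² − 85·37 = 4599
m = 4599 > 0,  v_rel·d = 88 > 0  ⇒  inside

inside=yes margin=4599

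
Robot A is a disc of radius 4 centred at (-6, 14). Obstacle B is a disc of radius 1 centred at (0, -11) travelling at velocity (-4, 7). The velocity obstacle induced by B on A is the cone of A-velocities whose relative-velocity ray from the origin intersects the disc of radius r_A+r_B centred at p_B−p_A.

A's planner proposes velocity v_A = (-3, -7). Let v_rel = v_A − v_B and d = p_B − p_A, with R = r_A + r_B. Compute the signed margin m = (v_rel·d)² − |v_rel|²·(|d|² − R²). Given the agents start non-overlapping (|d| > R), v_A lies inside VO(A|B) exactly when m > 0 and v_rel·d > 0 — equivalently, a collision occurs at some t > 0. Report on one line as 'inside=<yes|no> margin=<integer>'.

d = (6, -25),  |d|² = 661;  R = 4+1 = 5,  c = 661−5² = 636
v_rel = (1, -14),  |v_rel|² = 197;  v_rel·d = (1)·(6) + (-14)·(-25) = 356
197·t² − 712·t + 636 = 0  ⇒  m = 356² − 197·636 = 1444
m = 1444 > 0,  v_rel·d = 356 > 0  ⇒  inside

inside=yes margin=1444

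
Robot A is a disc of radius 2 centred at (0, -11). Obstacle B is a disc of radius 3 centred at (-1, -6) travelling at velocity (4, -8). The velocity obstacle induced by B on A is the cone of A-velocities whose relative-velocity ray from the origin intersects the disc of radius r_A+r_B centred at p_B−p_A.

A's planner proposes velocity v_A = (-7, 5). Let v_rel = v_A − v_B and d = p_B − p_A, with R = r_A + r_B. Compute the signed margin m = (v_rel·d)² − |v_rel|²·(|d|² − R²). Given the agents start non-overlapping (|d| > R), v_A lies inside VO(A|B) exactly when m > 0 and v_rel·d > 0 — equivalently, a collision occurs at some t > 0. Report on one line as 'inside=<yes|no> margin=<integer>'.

d = (-1, 5),  |d|² = 26;  R = 2+3 = 5,  c = 26−5² = 1
v_rel = (-11, 13),  |v_rel|² = 290;  v_rel·d = (-11)·(-1) + (13)·(5) = 76
290·t² − 152·t + 1 = 0  ⇒  m = 76² − 290·1 = 5486
m = 5486 > 0,  v_rel·d = 76 > 0  ⇒  inside

inside=yes margin=5486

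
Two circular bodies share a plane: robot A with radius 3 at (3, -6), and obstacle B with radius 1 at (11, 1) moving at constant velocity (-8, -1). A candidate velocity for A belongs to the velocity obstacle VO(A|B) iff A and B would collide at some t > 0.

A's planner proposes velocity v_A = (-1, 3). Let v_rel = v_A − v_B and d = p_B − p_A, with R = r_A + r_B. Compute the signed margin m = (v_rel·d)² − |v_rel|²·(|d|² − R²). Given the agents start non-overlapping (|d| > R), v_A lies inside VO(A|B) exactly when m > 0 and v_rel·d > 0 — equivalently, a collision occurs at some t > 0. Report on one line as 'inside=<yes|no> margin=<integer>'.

d = (8, 7),  |d|² = 113;  R = 3+1 = 4,  c = 113−4² = 97
v_rel = (7, 4),  |v_rel|² = 65;  v_rel·d = (7)·(8) + (4)·(7) = 84
65·t² − 168·t + 97 = 0  ⇒  m = 84² − 65·97 = 751
m = 751 > 0,  v_rel·d = 84 > 0  ⇒  inside

inside=yes margin=751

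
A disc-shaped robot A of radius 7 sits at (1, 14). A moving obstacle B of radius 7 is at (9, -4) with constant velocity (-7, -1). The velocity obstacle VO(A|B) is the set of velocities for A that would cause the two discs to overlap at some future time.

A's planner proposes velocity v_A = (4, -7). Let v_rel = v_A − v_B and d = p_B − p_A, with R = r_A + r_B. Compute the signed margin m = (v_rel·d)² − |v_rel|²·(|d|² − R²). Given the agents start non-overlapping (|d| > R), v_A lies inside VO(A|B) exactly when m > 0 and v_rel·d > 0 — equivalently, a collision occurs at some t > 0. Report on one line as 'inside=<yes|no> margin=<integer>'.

d = (8, -18),  |d|² = 388;  R = 7+7 = 14,  c = 388−14² = 192
v_rel = (11, -6),  |v_rel|² = 157;  v_rel·d = (11)·(8) + (-6)·(-18) = 196
157·t² − 392·t + 192 = 0  ⇒  m = 196² − 157·192 = 8272
m = 8272 > 0,  v_rel·d = 196 > 0  ⇒  inside

inside=yes margin=8272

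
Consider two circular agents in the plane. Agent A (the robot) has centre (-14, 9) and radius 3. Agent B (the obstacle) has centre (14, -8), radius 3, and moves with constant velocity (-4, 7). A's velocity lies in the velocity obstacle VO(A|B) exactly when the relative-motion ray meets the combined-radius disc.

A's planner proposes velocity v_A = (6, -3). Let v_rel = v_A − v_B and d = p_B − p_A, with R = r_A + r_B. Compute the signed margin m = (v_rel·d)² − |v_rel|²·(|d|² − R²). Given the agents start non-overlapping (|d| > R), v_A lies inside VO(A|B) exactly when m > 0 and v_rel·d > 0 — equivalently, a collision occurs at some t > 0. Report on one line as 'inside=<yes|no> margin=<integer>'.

d = (28, -17),  |d|² = 1073;  R = 3+3 = 6,  c = 1073−6² = 1037
v_rel = (10, -10),  |v_rel|² = 200;  v_rel·d = (10)·(28) + (-10)·(-17) = 450
200·t² − 900·t + 1037 = 0  ⇒  m = 450² − 200·1037 = -4900
m = -4900 < 0,  v_rel·d = 450 > 0  ⇒  outside

inside=no margin=-4900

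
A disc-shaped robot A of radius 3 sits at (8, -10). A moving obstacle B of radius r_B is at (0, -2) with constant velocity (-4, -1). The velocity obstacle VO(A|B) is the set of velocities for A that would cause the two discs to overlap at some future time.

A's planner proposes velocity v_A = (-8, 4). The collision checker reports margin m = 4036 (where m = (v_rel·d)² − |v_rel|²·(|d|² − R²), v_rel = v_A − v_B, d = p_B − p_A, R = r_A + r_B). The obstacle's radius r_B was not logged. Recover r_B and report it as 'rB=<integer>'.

m = 4036
d = (-8, 8);  v_rel = (-4, 5),  |v_rel|² = 41
v_rel×d = (-4)·(8) − (5)·(-8) = 8
since m = R²·41 − 8²:  R² = (64 + 4036) / 41 = 100
R = √100 = 10  ⇒  r_B = 10 − 3 = 7

rB=7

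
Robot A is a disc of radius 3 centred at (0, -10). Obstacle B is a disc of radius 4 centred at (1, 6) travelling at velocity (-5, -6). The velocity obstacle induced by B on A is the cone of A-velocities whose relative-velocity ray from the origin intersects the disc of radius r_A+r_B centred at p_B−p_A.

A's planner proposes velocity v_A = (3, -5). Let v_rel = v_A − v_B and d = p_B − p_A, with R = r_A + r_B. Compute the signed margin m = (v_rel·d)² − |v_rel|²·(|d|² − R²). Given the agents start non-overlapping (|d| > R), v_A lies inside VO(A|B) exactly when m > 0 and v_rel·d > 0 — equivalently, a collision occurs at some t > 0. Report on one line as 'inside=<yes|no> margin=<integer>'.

d = (1, 16),  |d|² = 257;  R = 3+4 = 7,  c = 257−7² = 208
v_rel = (8, 1),  |v_rel|² = 65;  v_rel·d = (8)·(1) + (1)·(16) = 24
65·t² − 48·t + 208 = 0  ⇒  m = 24² − 65·208 = -12944
m = -12944 < 0,  v_rel·d = 24 > 0  ⇒  outside

inside=no margin=-12944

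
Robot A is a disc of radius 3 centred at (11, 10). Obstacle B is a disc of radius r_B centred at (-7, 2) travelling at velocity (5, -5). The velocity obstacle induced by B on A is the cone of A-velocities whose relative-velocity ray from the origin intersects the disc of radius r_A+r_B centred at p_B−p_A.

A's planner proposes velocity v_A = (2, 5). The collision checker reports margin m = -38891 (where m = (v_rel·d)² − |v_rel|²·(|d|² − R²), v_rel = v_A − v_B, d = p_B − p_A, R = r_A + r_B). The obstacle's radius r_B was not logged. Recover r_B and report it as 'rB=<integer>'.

m = -38891
d = (-18, -8);  v_rel = (-3, 10),  |v_rel|² = 109
v_rel×d = (-3)·(-8) − (10)·(-18) = 204
since m = R²·109 − 204²:  R² = (41616 + -38891) / 109 = 25
R = √25 = 5  ⇒  r_B = 5 − 3 = 2

rB=2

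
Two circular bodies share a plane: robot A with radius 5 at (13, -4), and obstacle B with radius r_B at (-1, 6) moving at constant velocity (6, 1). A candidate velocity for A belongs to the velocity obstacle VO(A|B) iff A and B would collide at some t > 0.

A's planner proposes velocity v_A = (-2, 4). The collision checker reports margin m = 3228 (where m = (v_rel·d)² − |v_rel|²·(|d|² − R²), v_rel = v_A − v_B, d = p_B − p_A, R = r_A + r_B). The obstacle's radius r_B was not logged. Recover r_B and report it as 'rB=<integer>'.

m = 3228
d = (-14, 10);  v_rel = (-8, 3),  |v_rel|² = 73
v_rel×d = (-8)·(10) − (3)·(-14) = -38
since m = R²·73 − (-38)²:  R² = (1444 + 3228) / 73 = 64
R = √64 = 8  ⇒  r_B = 8 − 5 = 3

rB=3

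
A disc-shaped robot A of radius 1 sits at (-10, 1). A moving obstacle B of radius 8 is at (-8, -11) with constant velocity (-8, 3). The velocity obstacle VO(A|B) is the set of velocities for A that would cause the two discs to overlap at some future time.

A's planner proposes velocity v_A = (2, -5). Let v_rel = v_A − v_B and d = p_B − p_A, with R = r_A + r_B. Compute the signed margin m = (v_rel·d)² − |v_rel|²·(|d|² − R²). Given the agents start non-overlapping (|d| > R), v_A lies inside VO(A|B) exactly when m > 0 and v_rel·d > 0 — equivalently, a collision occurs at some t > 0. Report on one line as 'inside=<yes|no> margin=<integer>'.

d = (2, -12),  |d|² = 148;  R = 1+8 = 9,  c = 148−9² = 67
v_rel = (10, -8),  |v_rel|² = 164;  v_rel·d = (10)·(2) + (-8)·(-12) = 116
164·t² − 232·t + 67 = 0  ⇒  m = 116² − 164·67 = 2468
m = 2468 > 0,  v_rel·d = 116 > 0  ⇒  inside

inside=yes margin=2468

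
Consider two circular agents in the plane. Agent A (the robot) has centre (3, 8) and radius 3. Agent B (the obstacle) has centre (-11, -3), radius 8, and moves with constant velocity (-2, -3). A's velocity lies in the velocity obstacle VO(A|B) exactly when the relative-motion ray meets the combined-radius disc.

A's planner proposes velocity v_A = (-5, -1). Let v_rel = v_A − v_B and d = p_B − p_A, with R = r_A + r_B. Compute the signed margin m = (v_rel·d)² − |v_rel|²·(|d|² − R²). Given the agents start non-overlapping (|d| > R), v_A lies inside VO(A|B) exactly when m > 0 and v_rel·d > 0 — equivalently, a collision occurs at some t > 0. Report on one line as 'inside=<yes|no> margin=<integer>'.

d = (-14, -11),  |d|² = 317;  R = 3+8 = 11,  c = 317−11² = 196
v_rel = (-3, 2),  |v_rel|² = 13;  v_rel·d = (-3)·(-14) + (2)·(-11) = 20
13·t² − 40·t + 196 = 0  ⇒  m = 20² − 13·196 = -2148
m = -2148 < 0,  v_rel·d = 20 > 0  ⇒  outside

inside=no margin=-2148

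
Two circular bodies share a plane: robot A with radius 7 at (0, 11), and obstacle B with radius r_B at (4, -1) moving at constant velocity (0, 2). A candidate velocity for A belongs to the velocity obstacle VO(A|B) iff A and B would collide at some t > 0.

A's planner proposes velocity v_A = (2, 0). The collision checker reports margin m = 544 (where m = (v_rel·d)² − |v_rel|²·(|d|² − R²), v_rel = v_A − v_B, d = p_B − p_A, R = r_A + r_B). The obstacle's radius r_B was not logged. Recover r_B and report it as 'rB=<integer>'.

m = 544
d = (4, -12);  v_rel = (2, -2),  |v_rel|² = 8
v_rel×d = (2)·(-12) − (-2)·(4) = -16
since m = R²·8 − (-16)²:  R² = (256 + 544) / 8 = 100
R = √100 = 10  ⇒  r_B = 10 − 7 = 3

rB=3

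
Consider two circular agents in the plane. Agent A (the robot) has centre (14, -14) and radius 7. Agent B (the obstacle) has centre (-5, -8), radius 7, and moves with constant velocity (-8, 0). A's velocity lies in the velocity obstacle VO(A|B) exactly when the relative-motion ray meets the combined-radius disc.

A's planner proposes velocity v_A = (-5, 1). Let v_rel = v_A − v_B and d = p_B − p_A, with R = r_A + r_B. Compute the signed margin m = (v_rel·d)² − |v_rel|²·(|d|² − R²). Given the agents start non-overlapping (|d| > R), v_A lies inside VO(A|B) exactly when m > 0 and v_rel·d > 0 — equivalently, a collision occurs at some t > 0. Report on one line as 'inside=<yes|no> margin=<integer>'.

d = (-19, 6),  |d|² = 397;  R = 7+7 = 14,  c = 397−14² = 201
v_rel = (3, 1),  |v_rel|² = 10;  v_rel·d = (3)·(-19) + (1)·(6) = -51
10·t² + 102·t + 201 = 0  ⇒  m = (-51)² − 10·201 = 591
m = 591 > 0,  v_rel·d = -51 < 0  ⇒  outside

inside=no margin=591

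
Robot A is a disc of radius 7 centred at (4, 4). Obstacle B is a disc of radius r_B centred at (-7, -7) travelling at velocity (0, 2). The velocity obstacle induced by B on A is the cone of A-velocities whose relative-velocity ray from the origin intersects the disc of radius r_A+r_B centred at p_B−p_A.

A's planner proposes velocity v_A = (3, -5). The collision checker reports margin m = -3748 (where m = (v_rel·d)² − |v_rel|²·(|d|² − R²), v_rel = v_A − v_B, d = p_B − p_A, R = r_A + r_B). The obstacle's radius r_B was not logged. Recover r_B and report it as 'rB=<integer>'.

m = -3748
d = (-11, -11);  v_rel = (3, -7),  |v_rel|² = 58
v_rel×d = (3)·(-11) − (-7)·(-11) = -110
since m = R²·58 − (-110)²:  R² = (12100 + -3748) / 58 = 144
R = √144 = 12  ⇒  r_B = 12 − 7 = 5

rB=5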